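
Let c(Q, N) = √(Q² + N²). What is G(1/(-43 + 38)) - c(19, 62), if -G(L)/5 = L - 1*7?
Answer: 36 - 29*√5 ≈ -28.846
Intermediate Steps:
G(L) = 35 - 5*L (G(L) = -5*(L - 1*7) = -5*(L - 7) = -5*(-7 + L) = 35 - 5*L)
c(Q, N) = √(N² + Q²)
G(1/(-43 + 38)) - c(19, 62) = (35 - 5/(-43 + 38)) - √(62² + 19²) = (35 - 5/(-5)) - √(3844 + 361) = (35 - 5*(-⅕)) - √4205 = (35 + 1) - 29*√5 = 36 - 29*√5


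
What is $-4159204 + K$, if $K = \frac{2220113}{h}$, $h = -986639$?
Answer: $- \frac{4103635095469}{986639} \approx -4.1592 \cdot 10^{6}$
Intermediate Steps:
$K = - \frac{2220113}{986639}$ ($K = \frac{2220113}{-986639} = 2220113 \left(- \frac{1}{986639}\right) = - \frac{2220113}{986639} \approx -2.2502$)
$-4159204 + K = -4159204 - \frac{2220113}{986639} = - \frac{4103635095469}{986639}$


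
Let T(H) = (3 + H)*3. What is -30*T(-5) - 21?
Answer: 159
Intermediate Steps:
T(H) = 9 + 3*H
-30*T(-5) - 21 = -30*(9 + 3*(-5)) - 21 = -30*(9 - 15) - 21 = -30*(-6) - 21 = 180 - 21 = 159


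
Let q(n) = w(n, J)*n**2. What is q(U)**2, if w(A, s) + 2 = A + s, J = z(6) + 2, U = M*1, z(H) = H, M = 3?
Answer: 6561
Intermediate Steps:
U = 3 (U = 3*1 = 3)
J = 8 (J = 6 + 2 = 8)
w(A, s) = -2 + A + s (w(A, s) = -2 + (A + s) = -2 + A + s)
q(n) = n**2*(6 + n) (q(n) = (-2 + n + 8)*n**2 = (6 + n)*n**2 = n**2*(6 + n))
q(U)**2 = (3**2*(6 + 3))**2 = (9*9)**2 = 81**2 = 6561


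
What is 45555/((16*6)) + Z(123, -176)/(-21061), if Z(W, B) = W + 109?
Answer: 319803861/673952 ≈ 474.52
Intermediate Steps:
Z(W, B) = 109 + W
45555/((16*6)) + Z(123, -176)/(-21061) = 45555/((16*6)) + (109 + 123)/(-21061) = 45555/96 + 232*(-1/21061) = 45555*(1/96) - 232/21061 = 15185/32 - 232/21061 = 319803861/673952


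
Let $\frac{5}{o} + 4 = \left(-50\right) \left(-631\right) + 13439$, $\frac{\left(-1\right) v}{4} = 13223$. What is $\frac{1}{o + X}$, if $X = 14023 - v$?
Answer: $\frac{8997}{602034256} \approx 1.4944 \cdot 10^{-5}$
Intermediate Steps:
$v = -52892$ ($v = \left(-4\right) 13223 = -52892$)
$o = \frac{1}{8997}$ ($o = \frac{5}{-4 + \left(\left(-50\right) \left(-631\right) + 13439\right)} = \frac{5}{-4 + \left(31550 + 13439\right)} = \frac{5}{-4 + 44989} = \frac{5}{44985} = 5 \cdot \frac{1}{44985} = \frac{1}{8997} \approx 0.00011115$)
$X = 66915$ ($X = 14023 - -52892 = 14023 + 52892 = 66915$)
$\frac{1}{o + X} = \frac{1}{\frac{1}{8997} + 66915} = \frac{1}{\frac{602034256}{8997}} = \frac{8997}{602034256}$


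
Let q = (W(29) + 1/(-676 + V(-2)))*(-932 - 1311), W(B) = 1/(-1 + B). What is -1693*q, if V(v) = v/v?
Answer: 2456917153/18900 ≈ 1.3000e+5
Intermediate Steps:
V(v) = 1
q = -1451221/18900 (q = (1/(-1 + 29) + 1/(-676 + 1))*(-932 - 1311) = (1/28 + 1/(-675))*(-2243) = (1/28 - 1/675)*(-2243) = (647/18900)*(-2243) = -1451221/18900 ≈ -76.784)
-1693*q = -1693*(-1451221/18900) = 2456917153/18900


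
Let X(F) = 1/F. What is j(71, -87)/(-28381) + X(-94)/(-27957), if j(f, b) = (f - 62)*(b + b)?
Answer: 4115410609/74584075998 ≈ 0.055178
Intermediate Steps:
j(f, b) = 2*b*(-62 + f) (j(f, b) = (-62 + f)*(2*b) = 2*b*(-62 + f))
j(71, -87)/(-28381) + X(-94)/(-27957) = (2*(-87)*(-62 + 71))/(-28381) + 1/(-94*(-27957)) = (2*(-87)*9)*(-1/28381) - 1/94*(-1/27957) = -1566*(-1/28381) + 1/2627958 = 1566/28381 + 1/2627958 = 4115410609/74584075998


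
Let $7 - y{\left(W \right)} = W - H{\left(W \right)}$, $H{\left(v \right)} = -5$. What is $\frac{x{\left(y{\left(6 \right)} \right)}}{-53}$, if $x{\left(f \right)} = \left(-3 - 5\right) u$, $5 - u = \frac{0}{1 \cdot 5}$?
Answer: $\frac{40}{53} \approx 0.75472$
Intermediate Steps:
$u = 5$ ($u = 5 - \frac{0}{1 \cdot 5} = 5 - \frac{0}{5} = 5 - 0 \cdot \frac{1}{5} = 5 - 0 = 5 + 0 = 5$)
$y{\left(W \right)} = 2 - W$ ($y{\left(W \right)} = 7 - \left(W - -5\right) = 7 - \left(W + 5\right) = 7 - \left(5 + W\right) = 2 - W$)
$x{\left(f \right)} = -40$ ($x{\left(f \right)} = \left(-3 - 5\right) 5 = \left(-8\right) 5 = -40$)
$\frac{x{\left(y{\left(6 \right)} \right)}}{-53} = \frac{1}{-53} \left(-40\right) = \left(- \frac{1}{53}\right) \left(-40\right) = \frac{40}{53}$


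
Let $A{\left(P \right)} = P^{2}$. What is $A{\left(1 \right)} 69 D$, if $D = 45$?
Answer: $3105$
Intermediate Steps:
$A{\left(1 \right)} 69 D = 1^{2} \cdot 69 \cdot 45 = 1 \cdot 69 \cdot 45 = 69 \cdot 45 = 3105$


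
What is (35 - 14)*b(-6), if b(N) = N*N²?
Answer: -4536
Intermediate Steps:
b(N) = N³
(35 - 14)*b(-6) = (35 - 14)*(-6)³ = 21*(-216) = -4536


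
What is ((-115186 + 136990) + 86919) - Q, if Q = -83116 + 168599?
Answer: 23240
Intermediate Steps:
Q = 85483
((-115186 + 136990) + 86919) - Q = ((-115186 + 136990) + 86919) - 1*85483 = (21804 + 86919) - 85483 = 108723 - 85483 = 23240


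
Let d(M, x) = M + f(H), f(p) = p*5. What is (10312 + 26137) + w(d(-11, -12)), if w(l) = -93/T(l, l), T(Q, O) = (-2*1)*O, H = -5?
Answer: 874745/24 ≈ 36448.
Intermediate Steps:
T(Q, O) = -2*O
f(p) = 5*p
d(M, x) = -25 + M (d(M, x) = M + 5*(-5) = M - 25 = -25 + M)
w(l) = 93/(2*l) (w(l) = -93*(-1/(2*l)) = -(-93)/(2*l) = 93/(2*l))
(10312 + 26137) + w(d(-11, -12)) = (10312 + 26137) + 93/(2*(-25 - 11)) = 36449 + (93/2)/(-36) = 36449 + (93/2)*(-1/36) = 36449 - 31/24 = 874745/24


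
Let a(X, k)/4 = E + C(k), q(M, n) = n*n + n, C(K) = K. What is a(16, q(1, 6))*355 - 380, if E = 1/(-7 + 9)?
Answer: 59970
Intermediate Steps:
q(M, n) = n + n² (q(M, n) = n² + n = n + n²)
E = ½ (E = 1/2 = ½ ≈ 0.50000)
a(X, k) = 2 + 4*k (a(X, k) = 4*(½ + k) = 2 + 4*k)
a(16, q(1, 6))*355 - 380 = (2 + 4*(6*(1 + 6)))*355 - 380 = (2 + 4*(6*7))*355 - 380 = (2 + 4*42)*355 - 380 = (2 + 168)*355 - 380 = 170*355 - 380 = 60350 - 380 = 59970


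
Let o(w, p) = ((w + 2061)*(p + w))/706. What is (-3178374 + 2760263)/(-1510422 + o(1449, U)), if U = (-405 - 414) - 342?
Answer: 147593183/532673526 ≈ 0.27708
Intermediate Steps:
U = -1161 (U = -819 - 342 = -1161)
o(w, p) = (2061 + w)*(p + w)/706 (o(w, p) = ((2061 + w)*(p + w))*(1/706) = (2061 + w)*(p + w)/706)
(-3178374 + 2760263)/(-1510422 + o(1449, U)) = (-3178374 + 2760263)/(-1510422 + ((1/706)*1449² + (2061/706)*(-1161) + (2061/706)*1449 + (1/706)*(-1161)*1449)) = -418111/(-1510422 + ((1/706)*2099601 - 2392821/706 + 2986389/706 - 1682289/706)) = -418111/(-1510422 + (2099601/706 - 2392821/706 + 2986389/706 - 1682289/706)) = -418111/(-1510422 + 505440/353) = -418111/(-532673526/353) = -418111*(-353/532673526) = 147593183/532673526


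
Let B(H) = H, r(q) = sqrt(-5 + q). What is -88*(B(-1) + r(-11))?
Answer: 88 - 352*I ≈ 88.0 - 352.0*I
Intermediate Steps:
-88*(B(-1) + r(-11)) = -88*(-1 + sqrt(-5 - 11)) = -88*(-1 + sqrt(-16)) = -88*(-1 + 4*I) = 88 - 352*I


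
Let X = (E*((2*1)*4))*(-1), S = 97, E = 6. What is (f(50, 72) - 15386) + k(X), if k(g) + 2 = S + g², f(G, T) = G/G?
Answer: -12986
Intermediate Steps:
f(G, T) = 1
X = -48 (X = (6*((2*1)*4))*(-1) = (6*(2*4))*(-1) = (6*8)*(-1) = 48*(-1) = -48)
k(g) = 95 + g² (k(g) = -2 + (97 + g²) = 95 + g²)
(f(50, 72) - 15386) + k(X) = (1 - 15386) + (95 + (-48)²) = -15385 + (95 + 2304) = -15385 + 2399 = -12986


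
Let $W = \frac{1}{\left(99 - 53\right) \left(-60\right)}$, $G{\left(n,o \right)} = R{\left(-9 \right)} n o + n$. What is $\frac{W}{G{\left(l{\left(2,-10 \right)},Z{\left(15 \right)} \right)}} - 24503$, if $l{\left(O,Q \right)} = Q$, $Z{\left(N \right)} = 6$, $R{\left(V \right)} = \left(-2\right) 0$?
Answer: $- \frac{676282799}{27600} \approx -24503.0$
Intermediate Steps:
$R{\left(V \right)} = 0$
$G{\left(n,o \right)} = n$ ($G{\left(n,o \right)} = 0 n o + n = 0 o + n = 0 + n = n$)
$W = - \frac{1}{2760}$ ($W = \frac{1}{46 \left(-60\right)} = \frac{1}{-2760} = - \frac{1}{2760} \approx -0.00036232$)
$\frac{W}{G{\left(l{\left(2,-10 \right)},Z{\left(15 \right)} \right)}} - 24503 = - \frac{1}{2760 \left(-10\right)} - 24503 = \left(- \frac{1}{2760}\right) \left(- \frac{1}{10}\right) - 24503 = \frac{1}{27600} - 24503 = - \frac{676282799}{27600}$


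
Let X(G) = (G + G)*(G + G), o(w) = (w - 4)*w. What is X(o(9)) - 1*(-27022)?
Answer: 35122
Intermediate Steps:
o(w) = w*(-4 + w) (o(w) = (-4 + w)*w = w*(-4 + w))
X(G) = 4*G**2 (X(G) = (2*G)*(2*G) = 4*G**2)
X(o(9)) - 1*(-27022) = 4*(9*(-4 + 9))**2 - 1*(-27022) = 4*(9*5)**2 + 27022 = 4*45**2 + 27022 = 4*2025 + 27022 = 8100 + 27022 = 35122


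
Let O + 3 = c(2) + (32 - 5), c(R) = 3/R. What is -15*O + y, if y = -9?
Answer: -783/2 ≈ -391.50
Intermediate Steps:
O = 51/2 (O = -3 + (3/2 + (32 - 5)) = -3 + (3*(½) + 27) = -3 + (3/2 + 27) = -3 + 57/2 = 51/2 ≈ 25.500)
-15*O + y = -15*51/2 - 9 = -765/2 - 9 = -783/2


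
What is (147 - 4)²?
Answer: 20449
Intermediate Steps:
(147 - 4)² = 143² = 20449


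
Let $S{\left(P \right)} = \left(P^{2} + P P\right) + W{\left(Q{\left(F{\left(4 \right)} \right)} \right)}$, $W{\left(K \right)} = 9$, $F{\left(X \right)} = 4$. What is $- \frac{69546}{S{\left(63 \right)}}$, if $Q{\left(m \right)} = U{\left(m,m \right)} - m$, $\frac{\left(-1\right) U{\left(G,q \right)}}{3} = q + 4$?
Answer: $- \frac{23182}{2649} \approx -8.7512$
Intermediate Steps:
$U{\left(G,q \right)} = -12 - 3 q$ ($U{\left(G,q \right)} = - 3 \left(q + 4\right) = - 3 \left(4 + q\right) = -12 - 3 q$)
$Q{\left(m \right)} = -12 - 4 m$ ($Q{\left(m \right)} = \left(-12 - 3 m\right) - m = -12 - 4 m$)
$S{\left(P \right)} = 9 + 2 P^{2}$ ($S{\left(P \right)} = \left(P^{2} + P P\right) + 9 = \left(P^{2} + P^{2}\right) + 9 = 2 P^{2} + 9 = 9 + 2 P^{2}$)
$- \frac{69546}{S{\left(63 \right)}} = - \frac{69546}{9 + 2 \cdot 63^{2}} = - \frac{69546}{9 + 2 \cdot 3969} = - \frac{69546}{9 + 7938} = - \frac{69546}{7947} = \left(-69546\right) \frac{1}{7947} = - \frac{23182}{2649}$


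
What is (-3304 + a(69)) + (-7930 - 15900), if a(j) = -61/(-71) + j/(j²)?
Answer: -132925186/4899 ≈ -27133.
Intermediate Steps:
a(j) = 61/71 + 1/j (a(j) = -61*(-1/71) + j/j² = 61/71 + 1/j)
(-3304 + a(69)) + (-7930 - 15900) = (-3304 + (61/71 + 1/69)) + (-7930 - 15900) = (-3304 + (61/71 + 1/69)) - 23830 = (-3304 + 4280/4899) - 23830 = -16182016/4899 - 23830 = -132925186/4899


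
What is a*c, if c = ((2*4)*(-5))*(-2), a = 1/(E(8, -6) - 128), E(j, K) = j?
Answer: -2/3 ≈ -0.66667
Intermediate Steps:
a = -1/120 (a = 1/(8 - 128) = 1/(-120) = -1/120 ≈ -0.0083333)
c = 80 (c = (8*(-5))*(-2) = -40*(-2) = 80)
a*c = -1/120*80 = -2/3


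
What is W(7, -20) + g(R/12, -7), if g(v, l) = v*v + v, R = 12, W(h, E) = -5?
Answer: -3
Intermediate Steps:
g(v, l) = v + v² (g(v, l) = v² + v = v + v²)
W(7, -20) + g(R/12, -7) = -5 + (12/12)*(1 + 12/12) = -5 + (12*(1/12))*(1 + 12*(1/12)) = -5 + 1*(1 + 1) = -5 + 1*2 = -5 + 2 = -3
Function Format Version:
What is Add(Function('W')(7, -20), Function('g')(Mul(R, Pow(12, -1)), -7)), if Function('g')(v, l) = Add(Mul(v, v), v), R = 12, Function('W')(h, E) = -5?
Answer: -3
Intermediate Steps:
Function('g')(v, l) = Add(v, Pow(v, 2)) (Function('g')(v, l) = Add(Pow(v, 2), v) = Add(v, Pow(v, 2)))
Add(Function('W')(7, -20), Function('g')(Mul(R, Pow(12, -1)), -7)) = Add(-5, Mul(Mul(12, Pow(12, -1)), Add(1, Mul(12, Pow(12, -1))))) = Add(-5, Mul(Mul(12, Rational(1, 12)), Add(1, Mul(12, Rational(1, 12))))) = Add(-5, Mul(1, Add(1, 1))) = Add(-5, Mul(1, 2)) = Add(-5, 2) = -3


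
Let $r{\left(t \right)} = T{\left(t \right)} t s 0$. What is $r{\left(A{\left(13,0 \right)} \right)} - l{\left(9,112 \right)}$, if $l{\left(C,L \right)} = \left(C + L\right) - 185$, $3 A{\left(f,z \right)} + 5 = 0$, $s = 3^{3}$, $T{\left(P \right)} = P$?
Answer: $64$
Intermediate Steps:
$s = 27$
$A{\left(f,z \right)} = - \frac{5}{3}$ ($A{\left(f,z \right)} = - \frac{5}{3} + \frac{1}{3} \cdot 0 = - \frac{5}{3} + 0 = - \frac{5}{3}$)
$l{\left(C,L \right)} = -185 + C + L$
$r{\left(t \right)} = 0$ ($r{\left(t \right)} = t t 27 \cdot 0 = t 27 t 0 = 27 t^{2} \cdot 0 = 0$)
$r{\left(A{\left(13,0 \right)} \right)} - l{\left(9,112 \right)} = 0 - \left(-185 + 9 + 112\right) = 0 - -64 = 0 + 64 = 64$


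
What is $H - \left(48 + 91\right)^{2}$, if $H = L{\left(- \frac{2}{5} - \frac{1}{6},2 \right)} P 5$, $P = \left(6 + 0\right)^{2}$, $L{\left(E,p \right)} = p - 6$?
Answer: $-20041$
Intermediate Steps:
$L{\left(E,p \right)} = -6 + p$ ($L{\left(E,p \right)} = p - 6 = -6 + p$)
$P = 36$ ($P = 6^{2} = 36$)
$H = -720$ ($H = \left(-6 + 2\right) 36 \cdot 5 = \left(-4\right) 36 \cdot 5 = \left(-144\right) 5 = -720$)
$H - \left(48 + 91\right)^{2} = -720 - \left(48 + 91\right)^{2} = -720 - 139^{2} = -720 - 19321 = -20041$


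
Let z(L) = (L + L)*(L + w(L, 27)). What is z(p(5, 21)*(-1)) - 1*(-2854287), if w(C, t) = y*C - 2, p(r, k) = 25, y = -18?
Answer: 2833137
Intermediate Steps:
w(C, t) = -2 - 18*C (w(C, t) = -18*C - 2 = -2 - 18*C)
z(L) = 2*L*(-2 - 17*L) (z(L) = (L + L)*(L + (-2 - 18*L)) = (2*L)*(-2 - 17*L) = 2*L*(-2 - 17*L))
z(p(5, 21)*(-1)) - 1*(-2854287) = 2*(25*(-1))*(-2 - 425*(-1)) - 1*(-2854287) = 2*(-25)*(-2 - 17*(-25)) + 2854287 = 2*(-25)*(-2 + 425) + 2854287 = 2*(-25)*423 + 2854287 = -21150 + 2854287 = 2833137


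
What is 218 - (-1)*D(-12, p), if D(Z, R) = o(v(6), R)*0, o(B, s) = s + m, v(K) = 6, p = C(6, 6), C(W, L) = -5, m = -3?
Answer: 218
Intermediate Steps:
p = -5
o(B, s) = -3 + s (o(B, s) = s - 3 = -3 + s)
D(Z, R) = 0 (D(Z, R) = (-3 + R)*0 = 0)
218 - (-1)*D(-12, p) = 218 - (-1)*0 = 218 - 1*0 = 218 + 0 = 218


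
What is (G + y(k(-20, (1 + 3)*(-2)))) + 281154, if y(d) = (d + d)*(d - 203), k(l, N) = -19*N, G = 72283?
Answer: 337933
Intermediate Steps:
y(d) = 2*d*(-203 + d) (y(d) = (2*d)*(-203 + d) = 2*d*(-203 + d))
(G + y(k(-20, (1 + 3)*(-2)))) + 281154 = (72283 + 2*(-19*(1 + 3)*(-2))*(-203 - 19*(1 + 3)*(-2))) + 281154 = (72283 + 2*(-76*(-2))*(-203 - 76*(-2))) + 281154 = (72283 + 2*(-19*(-8))*(-203 - 19*(-8))) + 281154 = (72283 + 2*152*(-203 + 152)) + 281154 = (72283 + 2*152*(-51)) + 281154 = (72283 - 15504) + 281154 = 56779 + 281154 = 337933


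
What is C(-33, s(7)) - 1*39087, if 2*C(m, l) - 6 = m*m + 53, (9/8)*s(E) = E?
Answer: -38513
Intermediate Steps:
s(E) = 8*E/9
C(m, l) = 59/2 + m**2/2 (C(m, l) = 3 + (m*m + 53)/2 = 3 + (m**2 + 53)/2 = 3 + (53 + m**2)/2 = 3 + (53/2 + m**2/2) = 59/2 + m**2/2)
C(-33, s(7)) - 1*39087 = (59/2 + (1/2)*(-33)**2) - 1*39087 = (59/2 + (1/2)*1089) - 39087 = (59/2 + 1089/2) - 39087 = 574 - 39087 = -38513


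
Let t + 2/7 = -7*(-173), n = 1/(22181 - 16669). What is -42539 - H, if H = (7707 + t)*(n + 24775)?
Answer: -152254470400/689 ≈ -2.2098e+8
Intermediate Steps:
n = 1/5512 ≈ 0.00018142
t = 8475/7 (t = -2/7 - 7*(-173) = -2/7 + 1211 = 8475/7 ≈ 1210.7)
H = 152225161029/689 (H = (7707 + 8475/7)*(1/5512 + 24775) = (62424/7)*(136559801/5512) = 152225161029/689 ≈ 2.2094e+8)
-42539 - H = -42539 - 1*152225161029/689 = -42539 - 152225161029/689 = -152254470400/689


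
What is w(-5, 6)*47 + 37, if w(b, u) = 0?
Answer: 37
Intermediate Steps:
w(-5, 6)*47 + 37 = 0*47 + 37 = 0 + 37 = 37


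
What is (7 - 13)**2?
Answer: 36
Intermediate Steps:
(7 - 13)**2 = (-6)**2 = 36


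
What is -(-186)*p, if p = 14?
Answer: 2604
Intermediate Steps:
-(-186)*p = -(-186)*14 = -1*(-2604) = 2604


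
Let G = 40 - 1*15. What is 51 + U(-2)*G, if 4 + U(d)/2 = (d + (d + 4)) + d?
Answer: -249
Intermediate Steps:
U(d) = 6*d (U(d) = -8 + 2*((d + (d + 4)) + d) = -8 + 2*((d + (4 + d)) + d) = -8 + 2*((4 + 2*d) + d) = -8 + 2*(4 + 3*d) = -8 + (8 + 6*d) = 6*d)
G = 25 (G = 40 - 15 = 25)
51 + U(-2)*G = 51 + (6*(-2))*25 = 51 - 12*25 = 51 - 300 = -249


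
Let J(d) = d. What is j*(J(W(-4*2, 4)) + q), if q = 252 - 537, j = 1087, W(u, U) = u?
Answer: -318491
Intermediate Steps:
q = -285
j*(J(W(-4*2, 4)) + q) = 1087*(-4*2 - 285) = 1087*(-8 - 285) = 1087*(-293) = -318491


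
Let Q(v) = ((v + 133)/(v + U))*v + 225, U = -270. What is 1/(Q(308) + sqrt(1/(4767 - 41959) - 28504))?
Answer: 51012212472/194199577605041 - 722*I*sqrt(9857002910162)/194199577605041 ≈ 0.00026268 - 1.1672e-5*I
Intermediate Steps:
Q(v) = 225 + v*(133 + v)/(-270 + v) (Q(v) = ((v + 133)/(v - 270))*v + 225 = ((133 + v)/(-270 + v))*v + 225 = v*(133 + v)/(-270 + v) + 225 = 225 + v*(133 + v)/(-270 + v))
1/(Q(308) + sqrt(1/(4767 - 41959) - 28504)) = 1/((-60750 + 308**2 + 358*308)/(-270 + 308) + sqrt(1/(4767 - 41959) - 28504)) = 1/((-60750 + 94864 + 110264)/38 + sqrt(1/(-37192) - 28504)) = 1/((1/38)*144378 + sqrt(-1/37192 - 28504)) = 1/(72189/19 + sqrt(-1060120769/37192)) = 1/(72189/19 + I*sqrt(9857002910162)/18596)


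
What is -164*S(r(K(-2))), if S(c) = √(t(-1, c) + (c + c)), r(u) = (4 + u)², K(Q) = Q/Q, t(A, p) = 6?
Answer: -328*√14 ≈ -1227.3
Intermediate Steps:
K(Q) = 1
S(c) = √(6 + 2*c) (S(c) = √(6 + (c + c)) = √(6 + 2*c))
-164*S(r(K(-2))) = -164*√(6 + 2*(4 + 1)²) = -164*√(6 + 2*5²) = -164*√(6 + 2*25) = -164*√(6 + 50) = -328*√14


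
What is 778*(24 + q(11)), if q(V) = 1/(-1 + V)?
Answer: 93749/5 ≈ 18750.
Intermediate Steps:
778*(24 + q(11)) = 778*(24 + 1/(-1 + 11)) = 778*(24 + 1/10) = 778*(24 + ⅒) = 778*(241/10) = 93749/5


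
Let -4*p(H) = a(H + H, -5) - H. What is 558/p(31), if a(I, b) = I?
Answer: -72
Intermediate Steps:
p(H) = -H/4 (p(H) = -((H + H) - H)/4 = -(2*H - H)/4 = -H/4)
558/p(31) = 558/((-1/4*31)) = 558/(-31/4) = 558*(-4/31) = -72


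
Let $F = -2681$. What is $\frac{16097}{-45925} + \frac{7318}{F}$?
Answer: $- \frac{379235207}{123124925} \approx -3.0801$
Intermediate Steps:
$\frac{16097}{-45925} + \frac{7318}{F} = \frac{16097}{-45925} + \frac{7318}{-2681} = 16097 \left(- \frac{1}{45925}\right) + 7318 \left(- \frac{1}{2681}\right) = - \frac{16097}{45925} - \frac{7318}{2681} = - \frac{379235207}{123124925}$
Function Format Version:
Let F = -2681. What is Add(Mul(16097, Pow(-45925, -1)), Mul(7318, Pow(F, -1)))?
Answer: Rational(-379235207, 123124925) ≈ -3.0801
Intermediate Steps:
Add(Mul(16097, Pow(-45925, -1)), Mul(7318, Pow(F, -1))) = Add(Mul(16097, Pow(-45925, -1)), Mul(7318, Pow(-2681, -1))) = Add(Mul(16097, Rational(-1, 45925)), Mul(7318, Rational(-1, 2681))) = Add(Rational(-16097, 45925), Rational(-7318, 2681)) = Rational(-379235207, 123124925)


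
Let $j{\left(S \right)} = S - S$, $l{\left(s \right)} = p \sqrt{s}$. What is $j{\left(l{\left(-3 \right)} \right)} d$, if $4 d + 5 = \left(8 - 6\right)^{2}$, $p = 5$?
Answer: $0$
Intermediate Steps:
$l{\left(s \right)} = 5 \sqrt{s}$
$j{\left(S \right)} = 0$
$d = - \frac{1}{4}$ ($d = - \frac{5}{4} + \frac{\left(8 - 6\right)^{2}}{4} = - \frac{5}{4} + \frac{2^{2}}{4} = - \frac{5}{4} + \frac{1}{4} \cdot 4 = - \frac{5}{4} + 1 = - \frac{1}{4} \approx -0.25$)
$j{\left(l{\left(-3 \right)} \right)} d = 0 \left(- \frac{1}{4}\right) = 0$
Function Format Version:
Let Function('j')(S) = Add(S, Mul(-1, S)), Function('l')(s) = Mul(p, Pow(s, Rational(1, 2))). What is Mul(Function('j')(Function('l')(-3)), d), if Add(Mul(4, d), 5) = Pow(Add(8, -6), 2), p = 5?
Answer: 0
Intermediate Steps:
Function('l')(s) = Mul(5, Pow(s, Rational(1, 2)))
Function('j')(S) = 0
d = Rational(-1, 4) (d = Add(Rational(-5, 4), Mul(Rational(1, 4), Pow(Add(8, -6), 2))) = Add(Rational(-5, 4), Mul(Rational(1, 4), Pow(2, 2))) = Add(Rational(-5, 4), Mul(Rational(1, 4), 4)) = Add(Rational(-5, 4), 1) = Rational(-1, 4) ≈ -0.25000)
Mul(Function('j')(Function('l')(-3)), d) = Mul(0, Rational(-1, 4)) = 0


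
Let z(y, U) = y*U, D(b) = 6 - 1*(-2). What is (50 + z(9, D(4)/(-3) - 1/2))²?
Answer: 1849/4 ≈ 462.25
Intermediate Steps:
D(b) = 8 (D(b) = 6 + 2 = 8)
z(y, U) = U*y
(50 + z(9, D(4)/(-3) - 1/2))² = (50 + (8/(-3) - 1/2)*9)² = (50 + (8*(-⅓) - 1*½)*9)² = (50 + (-8/3 - ½)*9)² = (50 - 19/6*9)² = (50 - 57/2)² = (43/2)² = 1849/4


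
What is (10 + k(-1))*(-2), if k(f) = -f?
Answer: -22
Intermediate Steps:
(10 + k(-1))*(-2) = (10 - 1*(-1))*(-2) = (10 + 1)*(-2) = 11*(-2) = -22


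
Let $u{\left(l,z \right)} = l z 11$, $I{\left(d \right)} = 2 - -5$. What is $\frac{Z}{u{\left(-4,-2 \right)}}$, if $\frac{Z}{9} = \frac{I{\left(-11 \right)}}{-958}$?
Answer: $- \frac{63}{84304} \approx -0.0007473$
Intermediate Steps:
$I{\left(d \right)} = 7$ ($I{\left(d \right)} = 2 + 5 = 7$)
$u{\left(l,z \right)} = 11 l z$
$Z = - \frac{63}{958}$ ($Z = 9 \frac{7}{-958} = 9 \cdot 7 \left(- \frac{1}{958}\right) = 9 \left(- \frac{7}{958}\right) = - \frac{63}{958} \approx -0.065762$)
$\frac{Z}{u{\left(-4,-2 \right)}} = - \frac{63}{958 \cdot 11 \left(-4\right) \left(-2\right)} = - \frac{63}{958 \cdot 88} = \left(- \frac{63}{958}\right) \frac{1}{88} = - \frac{63}{84304}$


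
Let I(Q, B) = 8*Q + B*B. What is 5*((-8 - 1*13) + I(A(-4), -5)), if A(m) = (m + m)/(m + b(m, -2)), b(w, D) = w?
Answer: 60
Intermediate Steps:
A(m) = 1 (A(m) = (m + m)/(m + m) = (2*m)/((2*m)) = (2*m)*(1/(2*m)) = 1)
I(Q, B) = B² + 8*Q (I(Q, B) = 8*Q + B² = B² + 8*Q)
5*((-8 - 1*13) + I(A(-4), -5)) = 5*((-8 - 1*13) + ((-5)² + 8*1)) = 5*((-8 - 13) + (25 + 8)) = 5*(-21 + 33) = 5*12 = 60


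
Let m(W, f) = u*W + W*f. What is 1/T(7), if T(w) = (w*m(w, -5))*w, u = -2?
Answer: -1/2401 ≈ -0.00041649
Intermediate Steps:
m(W, f) = -2*W + W*f
T(w) = -7*w³ (T(w) = (w*(w*(-2 - 5)))*w = (w*(w*(-7)))*w = (w*(-7*w))*w = (-7*w²)*w = -7*w³)
1/T(7) = 1/(-7*7³) = 1/(-7*343) = 1/(-2401) = -1/2401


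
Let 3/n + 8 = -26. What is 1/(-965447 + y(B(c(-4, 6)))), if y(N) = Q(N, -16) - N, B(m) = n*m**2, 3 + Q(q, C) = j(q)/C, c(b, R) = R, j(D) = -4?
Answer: -68/65650367 ≈ -1.0358e-6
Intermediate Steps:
n = -3/34 (n = 3/(-8 - 26) = 3/(-34) = 3*(-1/34) = -3/34 ≈ -0.088235)
Q(q, C) = -3 - 4/C
B(m) = -3*m**2/34
y(N) = -11/4 - N (y(N) = (-3 - 4/(-16)) - N = (-3 - 4*(-1/16)) - N = (-3 + 1/4) - N = -11/4 - N)
1/(-965447 + y(B(c(-4, 6)))) = 1/(-965447 + (-11/4 - (-3)*6**2/34)) = 1/(-965447 + (-11/4 - (-3)*36/34)) = 1/(-965447 + (-11/4 - 1*(-54/17))) = 1/(-965447 + (-11/4 + 54/17)) = 1/(-965447 + 29/68) = 1/(-65650367/68) = -68/65650367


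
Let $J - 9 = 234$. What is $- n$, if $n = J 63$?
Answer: $-15309$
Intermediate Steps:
$J = 243$ ($J = 9 + 234 = 243$)
$n = 15309$ ($n = 243 \cdot 63 = 15309$)
$- n = \left(-1\right) 15309 = -15309$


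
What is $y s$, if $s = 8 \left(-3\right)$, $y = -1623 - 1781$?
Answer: $81696$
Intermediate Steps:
$y = -3404$
$s = -24$
$y s = \left(-3404\right) \left(-24\right) = 81696$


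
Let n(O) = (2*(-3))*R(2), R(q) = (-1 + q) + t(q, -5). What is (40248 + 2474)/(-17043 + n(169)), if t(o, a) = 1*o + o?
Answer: -42722/17073 ≈ -2.5023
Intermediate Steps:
t(o, a) = 2*o (t(o, a) = o + o = 2*o)
R(q) = -1 + 3*q (R(q) = (-1 + q) + 2*q = -1 + 3*q)
n(O) = -30 (n(O) = (2*(-3))*(-1 + 3*2) = -6*(-1 + 6) = -6*5 = -30)
(40248 + 2474)/(-17043 + n(169)) = (40248 + 2474)/(-17043 - 30) = 42722/(-17073) = 42722*(-1/17073) = -42722/17073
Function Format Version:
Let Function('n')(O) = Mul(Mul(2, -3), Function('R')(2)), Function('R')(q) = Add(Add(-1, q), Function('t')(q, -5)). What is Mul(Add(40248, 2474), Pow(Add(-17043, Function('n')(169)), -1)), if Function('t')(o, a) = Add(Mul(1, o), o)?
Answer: Rational(-42722, 17073) ≈ -2.5023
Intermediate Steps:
Function('t')(o, a) = Mul(2, o) (Function('t')(o, a) = Add(o, o) = Mul(2, o))
Function('R')(q) = Add(-1, Mul(3, q)) (Function('R')(q) = Add(Add(-1, q), Mul(2, q)) = Add(-1, Mul(3, q)))
Function('n')(O) = -30 (Function('n')(O) = Mul(Mul(2, -3), Add(-1, Mul(3, 2))) = Mul(-6, Add(-1, 6)) = Mul(-6, 5) = -30)
Mul(Add(40248, 2474), Pow(Add(-17043, Function('n')(169)), -1)) = Mul(Add(40248, 2474), Pow(Add(-17043, -30), -1)) = Mul(42722, Pow(-17073, -1)) = Mul(42722, Rational(-1, 17073)) = Rational(-42722, 17073)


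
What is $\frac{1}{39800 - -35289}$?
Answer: $\frac{1}{75089} \approx 1.3318 \cdot 10^{-5}$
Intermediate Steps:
$\frac{1}{39800 - -35289} = \frac{1}{39800 + 35289} = \frac{1}{75089}$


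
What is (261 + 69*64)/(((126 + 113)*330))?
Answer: 1559/26290 ≈ 0.059300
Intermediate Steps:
(261 + 69*64)/(((126 + 113)*330)) = (261 + 4416)/((239*330)) = 4677/78870 = 4677*(1/78870) = 1559/26290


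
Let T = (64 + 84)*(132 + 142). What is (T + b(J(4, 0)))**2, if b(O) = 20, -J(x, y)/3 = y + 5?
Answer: 1646087184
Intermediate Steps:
J(x, y) = -15 - 3*y (J(x, y) = -3*(y + 5) = -3*(5 + y) = -15 - 3*y)
T = 40552 (T = 148*274 = 40552)
(T + b(J(4, 0)))**2 = (40552 + 20)**2 = 40572**2 = 1646087184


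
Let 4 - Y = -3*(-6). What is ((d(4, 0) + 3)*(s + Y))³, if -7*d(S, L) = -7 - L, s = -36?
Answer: -8000000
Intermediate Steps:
d(S, L) = 1 + L/7 (d(S, L) = -(-7 - L)/7 = 1 + L/7)
Y = -14 (Y = 4 - (-3)*(-6) = 4 - 1*18 = 4 - 18 = -14)
((d(4, 0) + 3)*(s + Y))³ = (((1 + (⅐)*0) + 3)*(-36 - 14))³ = (((1 + 0) + 3)*(-50))³ = ((1 + 3)*(-50))³ = (4*(-50))³ = (-200)³ = -8000000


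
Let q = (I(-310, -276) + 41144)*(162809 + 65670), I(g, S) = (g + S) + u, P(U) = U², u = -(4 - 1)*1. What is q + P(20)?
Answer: 9265966245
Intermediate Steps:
u = -3 (u = -1*3*1 = -3*1 = -3)
I(g, S) = -3 + S + g (I(g, S) = (g + S) - 3 = (S + g) - 3 = -3 + S + g)
q = 9265965845 (q = ((-3 - 276 - 310) + 41144)*(162809 + 65670) = (-589 + 41144)*228479 = 40555*228479 = 9265965845)
q + P(20) = 9265965845 + 20² = 9265965845 + 400 = 9265966245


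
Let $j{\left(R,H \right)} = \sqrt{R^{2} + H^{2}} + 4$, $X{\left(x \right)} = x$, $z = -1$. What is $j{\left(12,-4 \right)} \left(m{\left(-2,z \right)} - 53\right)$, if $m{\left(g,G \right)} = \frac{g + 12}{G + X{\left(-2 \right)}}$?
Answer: $- \frac{676}{3} - \frac{676 \sqrt{10}}{3} \approx -937.9$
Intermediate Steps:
$j{\left(R,H \right)} = 4 + \sqrt{H^{2} + R^{2}}$ ($j{\left(R,H \right)} = \sqrt{H^{2} + R^{2}} + 4 = 4 + \sqrt{H^{2} + R^{2}}$)
$m{\left(g,G \right)} = \frac{12 + g}{-2 + G}$ ($m{\left(g,G \right)} = \frac{g + 12}{G - 2} = \frac{12 + g}{-2 + G}$)
$j{\left(12,-4 \right)} \left(m{\left(-2,z \right)} - 53\right) = \left(4 + \sqrt{\left(-4\right)^{2} + 12^{2}}\right) \left(\frac{12 - 2}{-2 - 1} - 53\right) = \left(4 + \sqrt{16 + 144}\right) \left(\frac{1}{-3} \cdot 10 - 53\right) = \left(4 + \sqrt{160}\right) \left(\left(- \frac{1}{3}\right) 10 - 53\right) = \left(4 + 4 \sqrt{10}\right) \left(- \frac{10}{3} - 53\right) = \left(4 + 4 \sqrt{10}\right) \left(- \frac{169}{3}\right) = - \frac{676}{3} - \frac{676 \sqrt{10}}{3}$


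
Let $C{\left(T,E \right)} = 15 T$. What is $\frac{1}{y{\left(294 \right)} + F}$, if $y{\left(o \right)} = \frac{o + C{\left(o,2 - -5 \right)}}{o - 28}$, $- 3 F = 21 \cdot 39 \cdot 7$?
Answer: $- \frac{19}{35973} \approx -0.00052817$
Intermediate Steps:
$F = -1911$ ($F = - \frac{21 \cdot 39 \cdot 7}{3} = - \frac{819 \cdot 7}{3} = \left(- \frac{1}{3}\right) 5733 = -1911$)
$y{\left(o \right)} = \frac{16 o}{-28 + o}$ ($y{\left(o \right)} = \frac{o + 15 o}{o - 28} = \frac{16 o}{-28 + o}$)
$\frac{1}{y{\left(294 \right)} + F} = \frac{1}{16 \cdot 294 \frac{1}{-28 + 294} - 1911} = \frac{1}{16 \cdot 294 \cdot \frac{1}{266} - 1911} = \frac{1}{\frac{336}{19} - 1911} = \frac{1}{- \frac{35973}{19}} = - \frac{19}{35973}$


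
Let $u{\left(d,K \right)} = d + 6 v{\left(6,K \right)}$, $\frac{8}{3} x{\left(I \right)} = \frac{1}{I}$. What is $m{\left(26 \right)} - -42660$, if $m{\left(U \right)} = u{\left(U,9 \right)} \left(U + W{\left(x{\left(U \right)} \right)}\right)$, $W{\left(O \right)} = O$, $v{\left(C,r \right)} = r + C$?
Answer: $\frac{2375239}{52} \approx 45678.0$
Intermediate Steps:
$v{\left(C,r \right)} = C + r$
$x{\left(I \right)} = \frac{3}{8 I}$
$u{\left(d,K \right)} = 36 + d + 6 K$ ($u{\left(d,K \right)} = d + 6 \left(6 + K\right) = d + \left(36 + 6 K\right) = 36 + d + 6 K$)
$m{\left(U \right)} = \left(90 + U\right) \left(U + \frac{3}{8 U}\right)$ ($m{\left(U \right)} = \left(36 + U + 6 \cdot 9\right) \left(U + \frac{3}{8 U}\right) = \left(36 + U + 54\right) \left(U + \frac{3}{8 U}\right) = \left(90 + U\right) \left(U + \frac{3}{8 U}\right)$)
$m{\left(26 \right)} - -42660 = \frac{\left(3 + 8 \cdot 26^{2}\right) \left(90 + 26\right)}{8 \cdot 26} - -42660 = \frac{1}{8} \cdot \frac{1}{26} \left(3 + 8 \cdot 676\right) 116 + 42660 = \frac{1}{8} \cdot \frac{1}{26} \left(3 + 5408\right) 116 + 42660 = \frac{1}{8} \cdot \frac{1}{26} \cdot 5411 \cdot 116 + 42660 = \frac{156919}{52} + 42660 = \frac{2375239}{52}$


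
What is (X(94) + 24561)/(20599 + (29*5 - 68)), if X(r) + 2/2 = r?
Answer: 4109/3446 ≈ 1.1924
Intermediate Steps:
X(r) = -1 + r
(X(94) + 24561)/(20599 + (29*5 - 68)) = ((-1 + 94) + 24561)/(20599 + (29*5 - 68)) = (93 + 24561)/(20599 + (145 - 68)) = 24654/(20599 + 77) = 24654/20676 = 24654*(1/20676) = 4109/3446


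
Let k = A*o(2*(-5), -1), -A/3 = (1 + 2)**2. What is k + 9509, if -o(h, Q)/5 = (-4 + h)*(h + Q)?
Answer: 30299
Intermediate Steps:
o(h, Q) = -5*(-4 + h)*(Q + h) (o(h, Q) = -5*(-4 + h)*(h + Q) = -5*(-4 + h)*(Q + h))
A = -27 (A = -3*(1 + 2)**2 = -3*3**2 = -3*9 = -27)
k = 20790 (k = -27*(-5*(2*(-5))**2 + 20*(-1) + 20*(2*(-5)) - 5*(-1)*2*(-5)) = -27*(-5*(-10)**2 - 20 + 20*(-10) - 5*(-1)*(-10)) = -27*(-5*100 - 20 - 200 - 50) = -27*(-500 - 20 - 200 - 50) = -27*(-770) = 20790)
k + 9509 = 20790 + 9509 = 30299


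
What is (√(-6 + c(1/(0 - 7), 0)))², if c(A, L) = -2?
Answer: -8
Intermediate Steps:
(√(-6 + c(1/(0 - 7), 0)))² = (√(-6 - 2))² = (√(-8))² = (2*I*√2)² = -8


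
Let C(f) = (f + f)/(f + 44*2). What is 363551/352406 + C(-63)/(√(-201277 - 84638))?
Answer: 363551/352406 + 6*I*√5835/48625 ≈ 1.0316 + 0.0094257*I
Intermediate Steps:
C(f) = 2*f/(88 + f) (C(f) = (2*f)/(f + 88) = (2*f)/(88 + f) = 2*f/(88 + f))
363551/352406 + C(-63)/(√(-201277 - 84638)) = 363551/352406 + (2*(-63)/(88 - 63))/(√(-201277 - 84638)) = 363551*(1/352406) + (2*(-63)/25)/(√(-285915)) = 363551/352406 + (2*(-63)*(1/25))/((7*I*√5835)) = 363551/352406 - (-6)*I*√5835/48625 = 363551/352406 + 6*I*√5835/48625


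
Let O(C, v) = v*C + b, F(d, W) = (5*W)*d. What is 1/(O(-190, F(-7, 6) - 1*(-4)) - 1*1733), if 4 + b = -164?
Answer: 1/37239 ≈ 2.6854e-5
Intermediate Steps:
b = -168 (b = -4 - 164 = -168)
F(d, W) = 5*W*d
O(C, v) = -168 + C*v (O(C, v) = v*C - 168 = C*v - 168 = -168 + C*v)
1/(O(-190, F(-7, 6) - 1*(-4)) - 1*1733) = 1/((-168 - 190*(5*6*(-7) - 1*(-4))) - 1*1733) = 1/((-168 - 190*(-210 + 4)) - 1733) = 1/((-168 - 190*(-206)) - 1733) = 1/((-168 + 39140) - 1733) = 1/(38972 - 1733) = 1/37239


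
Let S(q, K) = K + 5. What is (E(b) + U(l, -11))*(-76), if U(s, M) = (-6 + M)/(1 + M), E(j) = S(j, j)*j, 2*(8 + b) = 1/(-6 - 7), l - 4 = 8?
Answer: -1677719/845 ≈ -1985.5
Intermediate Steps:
l = 12 (l = 4 + 8 = 12)
b = -209/26 (b = -8 + 1/(2*(-6 - 7)) = -8 + (½)/(-13) = -8 + (½)*(-1/13) = -8 - 1/26 = -209/26 ≈ -8.0385)
S(q, K) = 5 + K
E(j) = j*(5 + j) (E(j) = (5 + j)*j = j*(5 + j))
U(s, M) = (-6 + M)/(1 + M)
(E(b) + U(l, -11))*(-76) = (-209*(5 - 209/26)/26 + (-6 - 11)/(1 - 11))*(-76) = (-209/26*(-79/26) - 17/(-10))*(-76) = (16511/676 - ⅒*(-17))*(-76) = (16511/676 + 17/10)*(-76) = (88301/3380)*(-76) = -1677719/845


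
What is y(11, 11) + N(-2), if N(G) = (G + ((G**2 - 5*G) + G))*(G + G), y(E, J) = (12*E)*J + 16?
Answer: 1428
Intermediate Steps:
y(E, J) = 16 + 12*E*J (y(E, J) = 12*E*J + 16 = 16 + 12*E*J)
N(G) = 2*G*(G**2 - 3*G) (N(G) = (G + (G**2 - 4*G))*(2*G) = (G**2 - 3*G)*(2*G) = 2*G*(G**2 - 3*G))
y(11, 11) + N(-2) = (16 + 12*11*11) + 2*(-2)**2*(-3 - 2) = (16 + 1452) + 2*4*(-5) = 1468 - 40 = 1428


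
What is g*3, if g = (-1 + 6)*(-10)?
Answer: -150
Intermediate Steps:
g = -50 (g = 5*(-10) = -50)
g*3 = -50*3 = -150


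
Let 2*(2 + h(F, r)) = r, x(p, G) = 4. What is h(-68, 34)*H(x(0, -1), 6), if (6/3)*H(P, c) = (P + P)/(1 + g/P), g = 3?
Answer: 240/7 ≈ 34.286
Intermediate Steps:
h(F, r) = -2 + r/2
H(P, c) = P/(1 + 3/P) (H(P, c) = ((P + P)/(1 + 3/P))/2 = ((2*P)/(1 + 3/P))/2 = (2*P/(1 + 3/P))/2 = P/(1 + 3/P))
h(-68, 34)*H(x(0, -1), 6) = (-2 + (½)*34)*(4²/(3 + 4)) = (-2 + 17)*(16/7) = 15*(16*(⅐)) = 15*(16/7) = 240/7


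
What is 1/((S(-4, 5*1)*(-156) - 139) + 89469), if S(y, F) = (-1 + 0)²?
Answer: 1/89174 ≈ 1.1214e-5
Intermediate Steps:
S(y, F) = 1 (S(y, F) = (-1)² = 1)
1/((S(-4, 5*1)*(-156) - 139) + 89469) = 1/((1*(-156) - 139) + 89469) = 1/((-156 - 139) + 89469) = 1/(-295 + 89469) = 1/89174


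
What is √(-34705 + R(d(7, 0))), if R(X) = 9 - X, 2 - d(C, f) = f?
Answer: I*√34698 ≈ 186.27*I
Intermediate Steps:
d(C, f) = 2 - f
√(-34705 + R(d(7, 0))) = √(-34705 + (9 - (2 - 1*0))) = √(-34705 + (9 - (2 + 0))) = √(-34705 + (9 - 1*2)) = √(-34705 + (9 - 2)) = √(-34705 + 7) = √(-34698) = I*√34698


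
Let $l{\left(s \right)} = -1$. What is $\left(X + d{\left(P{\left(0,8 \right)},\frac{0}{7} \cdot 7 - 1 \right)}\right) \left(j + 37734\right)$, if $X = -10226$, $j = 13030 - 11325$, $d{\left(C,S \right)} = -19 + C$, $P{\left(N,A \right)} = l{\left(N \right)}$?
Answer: $-404091994$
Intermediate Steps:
$P{\left(N,A \right)} = -1$
$j = 1705$ ($j = 13030 - 11325 = 1705$)
$\left(X + d{\left(P{\left(0,8 \right)},\frac{0}{7} \cdot 7 - 1 \right)}\right) \left(j + 37734\right) = \left(-10226 - 20\right) \left(1705 + 37734\right) = \left(-10226 - 20\right) 39439 = \left(-10246\right) 39439 = -404091994$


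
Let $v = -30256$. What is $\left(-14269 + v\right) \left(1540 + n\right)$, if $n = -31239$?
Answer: $1322347975$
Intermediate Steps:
$\left(-14269 + v\right) \left(1540 + n\right) = \left(-14269 - 30256\right) \left(1540 - 31239\right) = \left(-44525\right) \left(-29699\right) = 1322347975$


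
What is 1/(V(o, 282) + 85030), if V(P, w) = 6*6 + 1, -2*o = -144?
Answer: 1/85067 ≈ 1.1755e-5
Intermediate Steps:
o = 72 (o = -½*(-144) = 72)
V(P, w) = 37 (V(P, w) = 36 + 1 = 37)
1/(V(o, 282) + 85030) = 1/(37 + 85030) = 1/85067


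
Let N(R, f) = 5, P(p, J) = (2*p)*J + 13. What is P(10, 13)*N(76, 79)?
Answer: 1365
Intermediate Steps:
P(p, J) = 13 + 2*J*p (P(p, J) = 2*J*p + 13 = 13 + 2*J*p)
P(10, 13)*N(76, 79) = (13 + 2*13*10)*5 = (13 + 260)*5 = 273*5 = 1365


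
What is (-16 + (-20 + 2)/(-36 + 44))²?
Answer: 5329/16 ≈ 333.06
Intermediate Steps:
(-16 + (-20 + 2)/(-36 + 44))² = (-16 - 18/8)² = (-16 - 18*⅛)² = (-16 - 9/4)² = (-73/4)² = 5329/16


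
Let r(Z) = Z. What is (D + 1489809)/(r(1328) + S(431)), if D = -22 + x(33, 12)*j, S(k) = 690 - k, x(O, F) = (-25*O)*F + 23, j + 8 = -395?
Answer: 1823406/529 ≈ 3446.9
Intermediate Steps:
j = -403 (j = -8 - 395 = -403)
x(O, F) = 23 - 25*F*O (x(O, F) = -25*F*O + 23 = 23 - 25*F*O)
D = 3980409 (D = -22 + (23 - 25*12*33)*(-403) = -22 + (23 - 9900)*(-403) = -22 - 9877*(-403) = -22 + 3980431 = 3980409)
(D + 1489809)/(r(1328) + S(431)) = (3980409 + 1489809)/(1328 + (690 - 1*431)) = 5470218/(1328 + (690 - 431)) = 5470218/(1328 + 259) = 5470218/1587 = 5470218*(1/1587) = 1823406/529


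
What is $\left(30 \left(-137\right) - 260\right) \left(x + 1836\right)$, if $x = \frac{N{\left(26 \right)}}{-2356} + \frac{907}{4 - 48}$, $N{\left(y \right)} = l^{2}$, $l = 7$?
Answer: $- \frac{2705203305}{341} \approx -7.9331 \cdot 10^{6}$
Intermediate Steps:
$N{\left(y \right)} = 49$ ($N{\left(y \right)} = 7^{2} = 49$)
$x = - \frac{267381}{12958}$ ($x = \frac{49}{-2356} + \frac{907}{4 - 48} = 49 \left(- \frac{1}{2356}\right) + \frac{907}{4 - 48} = - \frac{49}{2356} + \frac{907}{-44} = - \frac{49}{2356} + 907 \left(- \frac{1}{44}\right) = - \frac{49}{2356} - \frac{907}{44} = - \frac{267381}{12958} \approx -20.634$)
$\left(30 \left(-137\right) - 260\right) \left(x + 1836\right) = \left(30 \left(-137\right) - 260\right) \left(- \frac{267381}{12958} + 1836\right) = \left(-4110 - 260\right) \frac{23523507}{12958} = \left(-4370\right) \frac{23523507}{12958} = - \frac{2705203305}{341}$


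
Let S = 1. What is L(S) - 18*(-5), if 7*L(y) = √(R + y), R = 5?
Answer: 90 + √6/7 ≈ 90.350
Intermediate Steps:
L(y) = √(5 + y)/7
L(S) - 18*(-5) = √(5 + 1)/7 - 18*(-5) = √6/7 - 3*(-30) = √6/7 + 90 = 90 + √6/7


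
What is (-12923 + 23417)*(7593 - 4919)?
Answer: 28060956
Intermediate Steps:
(-12923 + 23417)*(7593 - 4919) = 10494*2674 = 28060956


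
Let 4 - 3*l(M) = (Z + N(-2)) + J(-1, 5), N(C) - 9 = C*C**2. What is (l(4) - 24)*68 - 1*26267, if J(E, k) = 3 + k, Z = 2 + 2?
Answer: -28103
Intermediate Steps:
Z = 4
N(C) = 9 + C**3 (N(C) = 9 + C*C**2 = 9 + C**3)
l(M) = -3 (l(M) = 4/3 - ((4 + (9 + (-2)**3)) + (3 + 5))/3 = 4/3 - ((4 + (9 - 8)) + 8)/3 = 4/3 - ((4 + 1) + 8)/3 = 4/3 - (5 + 8)/3 = 4/3 - 1/3*13 = 4/3 - 13/3 = -3)
(l(4) - 24)*68 - 1*26267 = (-3 - 24)*68 - 1*26267 = -27*68 - 26267 = -1836 - 26267 = -28103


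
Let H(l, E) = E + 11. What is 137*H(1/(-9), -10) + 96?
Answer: 233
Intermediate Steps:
H(l, E) = 11 + E
137*H(1/(-9), -10) + 96 = 137*(11 - 10) + 96 = 137*1 + 96 = 137 + 96 = 233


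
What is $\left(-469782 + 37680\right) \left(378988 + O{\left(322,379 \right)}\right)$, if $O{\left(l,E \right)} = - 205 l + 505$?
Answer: $-135456631266$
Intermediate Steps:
$O{\left(l,E \right)} = 505 - 205 l$
$\left(-469782 + 37680\right) \left(378988 + O{\left(322,379 \right)}\right) = \left(-469782 + 37680\right) \left(378988 + \left(505 - 66010\right)\right) = - 432102 \left(378988 + \left(505 - 66010\right)\right) = - 432102 \left(378988 - 65505\right) = \left(-432102\right) 313483 = -135456631266$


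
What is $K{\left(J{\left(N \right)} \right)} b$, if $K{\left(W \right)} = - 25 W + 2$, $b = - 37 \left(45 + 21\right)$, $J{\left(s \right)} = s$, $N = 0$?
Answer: $-4884$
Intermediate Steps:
$b = -2442$ ($b = \left(-37\right) 66 = -2442$)
$K{\left(W \right)} = 2 - 25 W$
$K{\left(J{\left(N \right)} \right)} b = \left(2 - 0\right) \left(-2442\right) = \left(2 + 0\right) \left(-2442\right) = 2 \left(-2442\right) = -4884$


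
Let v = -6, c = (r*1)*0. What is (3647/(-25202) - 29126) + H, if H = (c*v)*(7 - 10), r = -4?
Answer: -734037099/25202 ≈ -29126.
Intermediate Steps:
c = 0 (c = -4*1*0 = -4*0 = 0)
H = 0 (H = (0*(-6))*(7 - 10) = 0*(-3) = 0)
(3647/(-25202) - 29126) + H = (3647/(-25202) - 29126) + 0 = (3647*(-1/25202) - 29126) + 0 = (-3647/25202 - 29126) + 0 = -734037099/25202 + 0 = -734037099/25202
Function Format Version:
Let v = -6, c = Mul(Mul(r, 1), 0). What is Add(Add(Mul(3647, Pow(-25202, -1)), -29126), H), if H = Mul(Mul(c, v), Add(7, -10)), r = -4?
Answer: Rational(-734037099, 25202) ≈ -29126.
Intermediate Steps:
c = 0 (c = Mul(Mul(-4, 1), 0) = Mul(-4, 0) = 0)
H = 0 (H = Mul(Mul(0, -6), Add(7, -10)) = Mul(0, -3) = 0)
Add(Add(Mul(3647, Pow(-25202, -1)), -29126), H) = Add(Add(Mul(3647, Pow(-25202, -1)), -29126), 0) = Add(Add(Mul(3647, Rational(-1, 25202)), -29126), 0) = Add(Add(Rational(-3647, 25202), -29126), 0) = Add(Rational(-734037099, 25202), 0) = Rational(-734037099, 25202)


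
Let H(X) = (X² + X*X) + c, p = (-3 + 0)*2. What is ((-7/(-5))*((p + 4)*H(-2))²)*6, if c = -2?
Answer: 6048/5 ≈ 1209.6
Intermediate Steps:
p = -6 (p = -3*2 = -6)
H(X) = -2 + 2*X² (H(X) = (X² + X*X) - 2 = (X² + X²) - 2 = 2*X² - 2 = -2 + 2*X²)
((-7/(-5))*((p + 4)*H(-2))²)*6 = ((-7/(-5))*((-6 + 4)*(-2 + 2*(-2)²))²)*6 = ((-7*(-⅕))*(-2*(-2 + 2*4))²)*6 = (7*(-2*(-2 + 8))²/5)*6 = (7*(-2*6)²/5)*6 = ((7/5)*(-12)²)*6 = ((7/5)*144)*6 = (1008/5)*6 = 6048/5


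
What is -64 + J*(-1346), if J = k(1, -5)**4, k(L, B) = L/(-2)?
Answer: -1185/8 ≈ -148.13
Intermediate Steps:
k(L, B) = -L/2 (k(L, B) = L*(-1/2) = -L/2)
J = 1/16 (J = (-1/2*1)**4 = (-1/2)**4 = 1/16 ≈ 0.062500)
-64 + J*(-1346) = -64 + (1/16)*(-1346) = -64 - 673/8 = -1185/8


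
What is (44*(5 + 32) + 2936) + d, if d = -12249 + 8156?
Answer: 471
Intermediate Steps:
d = -4093
(44*(5 + 32) + 2936) + d = (44*(5 + 32) + 2936) - 4093 = (44*37 + 2936) - 4093 = (1628 + 2936) - 4093 = 4564 - 4093 = 471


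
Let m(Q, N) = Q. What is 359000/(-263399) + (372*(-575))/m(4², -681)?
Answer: -14086697525/1053596 ≈ -13370.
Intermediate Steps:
359000/(-263399) + (372*(-575))/m(4², -681) = 359000/(-263399) + (372*(-575))/(4²) = 359000*(-1/263399) - 213900/16 = -359000/263399 - 213900*1/16 = -359000/263399 - 53475/4 = -14086697525/1053596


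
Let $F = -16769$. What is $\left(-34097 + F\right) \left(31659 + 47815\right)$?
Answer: $-4042524484$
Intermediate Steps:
$\left(-34097 + F\right) \left(31659 + 47815\right) = \left(-34097 - 16769\right) \left(31659 + 47815\right) = \left(-50866\right) 79474 = -4042524484$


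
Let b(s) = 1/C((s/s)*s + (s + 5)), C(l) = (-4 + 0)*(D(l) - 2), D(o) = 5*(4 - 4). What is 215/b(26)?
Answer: 1720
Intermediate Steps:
D(o) = 0 (D(o) = 5*0 = 0)
C(l) = 8 (C(l) = (-4 + 0)*(0 - 2) = -4*(-2) = 8)
b(s) = 1/8
215/b(26) = 215/(1/8) = 215*8 = 1720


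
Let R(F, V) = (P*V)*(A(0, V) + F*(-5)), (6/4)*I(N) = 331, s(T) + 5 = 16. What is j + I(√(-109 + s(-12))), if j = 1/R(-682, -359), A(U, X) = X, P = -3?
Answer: 725094559/3285927 ≈ 220.67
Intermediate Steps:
s(T) = 11 (s(T) = -5 + 16 = 11)
I(N) = 662/3 (I(N) = (⅔)*331 = 662/3)
R(F, V) = -3*V*(V - 5*F) (R(F, V) = (-3*V)*(V + F*(-5)) = (-3*V)*(V - 5*F) = -3*V*(V - 5*F))
j = 1/3285927 (j = 1/(3*(-359)*(-1*(-359) + 5*(-682))) = 1/(3*(-359)*(359 - 3410)) = 1/(3*(-359)*(-3051)) = 1/3285927 ≈ 3.0433e-7)
j + I(√(-109 + s(-12))) = 1/3285927 + 662/3 = 725094559/3285927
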